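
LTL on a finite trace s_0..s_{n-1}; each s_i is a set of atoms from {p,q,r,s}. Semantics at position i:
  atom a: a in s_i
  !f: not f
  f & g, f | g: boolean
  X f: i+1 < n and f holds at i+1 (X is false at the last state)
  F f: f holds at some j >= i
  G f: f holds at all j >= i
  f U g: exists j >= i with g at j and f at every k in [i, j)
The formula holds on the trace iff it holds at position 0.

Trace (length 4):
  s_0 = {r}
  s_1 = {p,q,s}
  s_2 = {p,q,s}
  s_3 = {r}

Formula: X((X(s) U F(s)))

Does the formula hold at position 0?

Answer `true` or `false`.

Answer: true

Derivation:
s_0={r}: X((X(s) U F(s)))=True (X(s) U F(s))=True X(s)=True s=False F(s)=True
s_1={p,q,s}: X((X(s) U F(s)))=True (X(s) U F(s))=True X(s)=True s=True F(s)=True
s_2={p,q,s}: X((X(s) U F(s)))=False (X(s) U F(s))=True X(s)=False s=True F(s)=True
s_3={r}: X((X(s) U F(s)))=False (X(s) U F(s))=False X(s)=False s=False F(s)=False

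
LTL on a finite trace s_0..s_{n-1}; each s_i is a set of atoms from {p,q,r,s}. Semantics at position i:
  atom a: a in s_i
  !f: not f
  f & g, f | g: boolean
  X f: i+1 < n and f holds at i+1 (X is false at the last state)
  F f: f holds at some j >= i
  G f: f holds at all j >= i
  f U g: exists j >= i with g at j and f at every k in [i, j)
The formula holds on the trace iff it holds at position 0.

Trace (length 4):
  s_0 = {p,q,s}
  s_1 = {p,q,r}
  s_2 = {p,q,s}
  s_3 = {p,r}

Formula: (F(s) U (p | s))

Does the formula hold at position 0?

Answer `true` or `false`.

s_0={p,q,s}: (F(s) U (p | s))=True F(s)=True s=True (p | s)=True p=True
s_1={p,q,r}: (F(s) U (p | s))=True F(s)=True s=False (p | s)=True p=True
s_2={p,q,s}: (F(s) U (p | s))=True F(s)=True s=True (p | s)=True p=True
s_3={p,r}: (F(s) U (p | s))=True F(s)=False s=False (p | s)=True p=True

Answer: true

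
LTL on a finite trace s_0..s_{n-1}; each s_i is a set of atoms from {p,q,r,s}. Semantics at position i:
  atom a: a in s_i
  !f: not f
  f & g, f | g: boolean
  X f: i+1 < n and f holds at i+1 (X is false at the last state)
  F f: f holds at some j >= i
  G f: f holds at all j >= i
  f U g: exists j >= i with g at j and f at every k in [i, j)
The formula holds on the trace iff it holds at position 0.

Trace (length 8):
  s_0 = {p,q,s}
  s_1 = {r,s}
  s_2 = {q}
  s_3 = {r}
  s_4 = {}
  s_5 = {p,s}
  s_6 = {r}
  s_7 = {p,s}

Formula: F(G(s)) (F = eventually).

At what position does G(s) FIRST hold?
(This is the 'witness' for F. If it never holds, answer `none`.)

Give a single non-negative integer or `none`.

Answer: 7

Derivation:
s_0={p,q,s}: G(s)=False s=True
s_1={r,s}: G(s)=False s=True
s_2={q}: G(s)=False s=False
s_3={r}: G(s)=False s=False
s_4={}: G(s)=False s=False
s_5={p,s}: G(s)=False s=True
s_6={r}: G(s)=False s=False
s_7={p,s}: G(s)=True s=True
F(G(s)) holds; first witness at position 7.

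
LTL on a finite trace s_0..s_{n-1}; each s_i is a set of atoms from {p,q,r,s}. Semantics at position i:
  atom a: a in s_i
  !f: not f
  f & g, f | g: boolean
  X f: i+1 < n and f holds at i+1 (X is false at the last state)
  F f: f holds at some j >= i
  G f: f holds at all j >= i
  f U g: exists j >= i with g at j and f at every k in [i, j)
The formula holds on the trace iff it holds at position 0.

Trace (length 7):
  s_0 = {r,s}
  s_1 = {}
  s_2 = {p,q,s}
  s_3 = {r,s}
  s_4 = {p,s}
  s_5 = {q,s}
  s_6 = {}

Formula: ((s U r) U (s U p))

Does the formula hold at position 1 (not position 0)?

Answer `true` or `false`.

Answer: false

Derivation:
s_0={r,s}: ((s U r) U (s U p))=False (s U r)=True s=True r=True (s U p)=False p=False
s_1={}: ((s U r) U (s U p))=False (s U r)=False s=False r=False (s U p)=False p=False
s_2={p,q,s}: ((s U r) U (s U p))=True (s U r)=True s=True r=False (s U p)=True p=True
s_3={r,s}: ((s U r) U (s U p))=True (s U r)=True s=True r=True (s U p)=True p=False
s_4={p,s}: ((s U r) U (s U p))=True (s U r)=False s=True r=False (s U p)=True p=True
s_5={q,s}: ((s U r) U (s U p))=False (s U r)=False s=True r=False (s U p)=False p=False
s_6={}: ((s U r) U (s U p))=False (s U r)=False s=False r=False (s U p)=False p=False
Evaluating at position 1: result = False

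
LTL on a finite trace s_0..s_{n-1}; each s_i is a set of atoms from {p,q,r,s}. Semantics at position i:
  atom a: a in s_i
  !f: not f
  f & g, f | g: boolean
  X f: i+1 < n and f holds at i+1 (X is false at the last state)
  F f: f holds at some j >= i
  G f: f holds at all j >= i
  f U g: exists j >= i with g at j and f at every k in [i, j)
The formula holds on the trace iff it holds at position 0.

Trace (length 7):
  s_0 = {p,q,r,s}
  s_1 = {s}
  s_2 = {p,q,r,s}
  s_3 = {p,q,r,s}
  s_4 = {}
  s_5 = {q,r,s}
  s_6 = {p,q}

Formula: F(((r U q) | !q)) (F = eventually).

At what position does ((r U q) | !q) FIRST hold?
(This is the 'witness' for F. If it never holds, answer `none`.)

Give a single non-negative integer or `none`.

s_0={p,q,r,s}: ((r U q) | !q)=True (r U q)=True r=True q=True !q=False
s_1={s}: ((r U q) | !q)=True (r U q)=False r=False q=False !q=True
s_2={p,q,r,s}: ((r U q) | !q)=True (r U q)=True r=True q=True !q=False
s_3={p,q,r,s}: ((r U q) | !q)=True (r U q)=True r=True q=True !q=False
s_4={}: ((r U q) | !q)=True (r U q)=False r=False q=False !q=True
s_5={q,r,s}: ((r U q) | !q)=True (r U q)=True r=True q=True !q=False
s_6={p,q}: ((r U q) | !q)=True (r U q)=True r=False q=True !q=False
F(((r U q) | !q)) holds; first witness at position 0.

Answer: 0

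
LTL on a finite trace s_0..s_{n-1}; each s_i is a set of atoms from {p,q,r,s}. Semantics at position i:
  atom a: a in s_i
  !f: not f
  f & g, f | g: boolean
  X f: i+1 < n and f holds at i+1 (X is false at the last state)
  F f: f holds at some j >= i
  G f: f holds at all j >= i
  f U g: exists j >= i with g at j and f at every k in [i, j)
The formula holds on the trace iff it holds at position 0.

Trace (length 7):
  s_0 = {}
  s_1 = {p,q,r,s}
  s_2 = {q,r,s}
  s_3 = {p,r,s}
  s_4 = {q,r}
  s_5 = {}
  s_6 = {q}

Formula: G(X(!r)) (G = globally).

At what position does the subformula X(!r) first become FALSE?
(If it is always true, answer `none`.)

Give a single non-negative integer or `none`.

Answer: 0

Derivation:
s_0={}: X(!r)=False !r=True r=False
s_1={p,q,r,s}: X(!r)=False !r=False r=True
s_2={q,r,s}: X(!r)=False !r=False r=True
s_3={p,r,s}: X(!r)=False !r=False r=True
s_4={q,r}: X(!r)=True !r=False r=True
s_5={}: X(!r)=True !r=True r=False
s_6={q}: X(!r)=False !r=True r=False
G(X(!r)) holds globally = False
First violation at position 0.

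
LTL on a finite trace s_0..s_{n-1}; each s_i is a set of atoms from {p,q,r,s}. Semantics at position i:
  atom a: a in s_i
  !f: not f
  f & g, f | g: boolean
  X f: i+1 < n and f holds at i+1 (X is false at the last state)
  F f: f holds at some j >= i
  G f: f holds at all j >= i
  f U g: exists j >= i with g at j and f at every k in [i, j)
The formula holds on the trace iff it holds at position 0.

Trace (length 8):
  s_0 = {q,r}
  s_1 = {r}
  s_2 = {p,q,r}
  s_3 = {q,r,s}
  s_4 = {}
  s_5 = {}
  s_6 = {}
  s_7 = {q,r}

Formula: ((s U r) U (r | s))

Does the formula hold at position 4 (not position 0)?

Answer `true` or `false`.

s_0={q,r}: ((s U r) U (r | s))=True (s U r)=True s=False r=True (r | s)=True
s_1={r}: ((s U r) U (r | s))=True (s U r)=True s=False r=True (r | s)=True
s_2={p,q,r}: ((s U r) U (r | s))=True (s U r)=True s=False r=True (r | s)=True
s_3={q,r,s}: ((s U r) U (r | s))=True (s U r)=True s=True r=True (r | s)=True
s_4={}: ((s U r) U (r | s))=False (s U r)=False s=False r=False (r | s)=False
s_5={}: ((s U r) U (r | s))=False (s U r)=False s=False r=False (r | s)=False
s_6={}: ((s U r) U (r | s))=False (s U r)=False s=False r=False (r | s)=False
s_7={q,r}: ((s U r) U (r | s))=True (s U r)=True s=False r=True (r | s)=True
Evaluating at position 4: result = False

Answer: false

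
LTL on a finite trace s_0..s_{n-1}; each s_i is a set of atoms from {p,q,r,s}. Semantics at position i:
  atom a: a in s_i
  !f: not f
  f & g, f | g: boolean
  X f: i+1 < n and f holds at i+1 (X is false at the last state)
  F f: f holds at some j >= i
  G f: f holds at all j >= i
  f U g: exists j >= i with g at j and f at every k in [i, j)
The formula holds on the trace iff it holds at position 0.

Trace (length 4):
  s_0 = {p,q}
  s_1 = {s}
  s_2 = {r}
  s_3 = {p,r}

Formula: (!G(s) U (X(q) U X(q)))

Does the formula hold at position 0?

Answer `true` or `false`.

Answer: false

Derivation:
s_0={p,q}: (!G(s) U (X(q) U X(q)))=False !G(s)=True G(s)=False s=False (X(q) U X(q))=False X(q)=False q=True
s_1={s}: (!G(s) U (X(q) U X(q)))=False !G(s)=True G(s)=False s=True (X(q) U X(q))=False X(q)=False q=False
s_2={r}: (!G(s) U (X(q) U X(q)))=False !G(s)=True G(s)=False s=False (X(q) U X(q))=False X(q)=False q=False
s_3={p,r}: (!G(s) U (X(q) U X(q)))=False !G(s)=True G(s)=False s=False (X(q) U X(q))=False X(q)=False q=False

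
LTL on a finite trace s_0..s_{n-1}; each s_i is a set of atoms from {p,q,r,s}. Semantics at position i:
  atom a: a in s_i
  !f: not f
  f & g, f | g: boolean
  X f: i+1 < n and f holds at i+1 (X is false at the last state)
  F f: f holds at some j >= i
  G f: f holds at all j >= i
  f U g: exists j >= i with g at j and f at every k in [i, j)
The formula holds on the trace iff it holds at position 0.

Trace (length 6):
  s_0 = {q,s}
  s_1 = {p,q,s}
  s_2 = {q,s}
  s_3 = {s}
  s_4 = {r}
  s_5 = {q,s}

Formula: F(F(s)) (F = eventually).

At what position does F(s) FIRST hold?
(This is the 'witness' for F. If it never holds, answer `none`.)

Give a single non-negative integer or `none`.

s_0={q,s}: F(s)=True s=True
s_1={p,q,s}: F(s)=True s=True
s_2={q,s}: F(s)=True s=True
s_3={s}: F(s)=True s=True
s_4={r}: F(s)=True s=False
s_5={q,s}: F(s)=True s=True
F(F(s)) holds; first witness at position 0.

Answer: 0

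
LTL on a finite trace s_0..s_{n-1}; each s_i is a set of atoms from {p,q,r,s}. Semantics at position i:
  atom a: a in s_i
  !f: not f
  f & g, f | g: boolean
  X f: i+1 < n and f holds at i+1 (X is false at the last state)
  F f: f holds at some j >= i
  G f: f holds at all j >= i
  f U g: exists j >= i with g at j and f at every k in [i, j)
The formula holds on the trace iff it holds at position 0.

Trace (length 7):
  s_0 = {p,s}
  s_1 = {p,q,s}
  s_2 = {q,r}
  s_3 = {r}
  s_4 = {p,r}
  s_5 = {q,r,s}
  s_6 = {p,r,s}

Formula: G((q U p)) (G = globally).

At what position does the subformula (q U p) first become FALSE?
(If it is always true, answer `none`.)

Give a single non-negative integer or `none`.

s_0={p,s}: (q U p)=True q=False p=True
s_1={p,q,s}: (q U p)=True q=True p=True
s_2={q,r}: (q U p)=False q=True p=False
s_3={r}: (q U p)=False q=False p=False
s_4={p,r}: (q U p)=True q=False p=True
s_5={q,r,s}: (q U p)=True q=True p=False
s_6={p,r,s}: (q U p)=True q=False p=True
G((q U p)) holds globally = False
First violation at position 2.

Answer: 2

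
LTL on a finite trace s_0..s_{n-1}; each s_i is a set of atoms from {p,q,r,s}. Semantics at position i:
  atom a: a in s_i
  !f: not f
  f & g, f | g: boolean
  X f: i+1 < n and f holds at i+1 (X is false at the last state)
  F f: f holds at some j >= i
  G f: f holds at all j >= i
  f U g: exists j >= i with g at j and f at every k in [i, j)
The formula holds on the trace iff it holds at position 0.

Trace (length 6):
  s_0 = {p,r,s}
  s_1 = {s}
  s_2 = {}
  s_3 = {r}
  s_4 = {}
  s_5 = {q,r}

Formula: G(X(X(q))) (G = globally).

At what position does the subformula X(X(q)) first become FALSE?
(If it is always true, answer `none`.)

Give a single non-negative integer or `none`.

s_0={p,r,s}: X(X(q))=False X(q)=False q=False
s_1={s}: X(X(q))=False X(q)=False q=False
s_2={}: X(X(q))=False X(q)=False q=False
s_3={r}: X(X(q))=True X(q)=False q=False
s_4={}: X(X(q))=False X(q)=True q=False
s_5={q,r}: X(X(q))=False X(q)=False q=True
G(X(X(q))) holds globally = False
First violation at position 0.

Answer: 0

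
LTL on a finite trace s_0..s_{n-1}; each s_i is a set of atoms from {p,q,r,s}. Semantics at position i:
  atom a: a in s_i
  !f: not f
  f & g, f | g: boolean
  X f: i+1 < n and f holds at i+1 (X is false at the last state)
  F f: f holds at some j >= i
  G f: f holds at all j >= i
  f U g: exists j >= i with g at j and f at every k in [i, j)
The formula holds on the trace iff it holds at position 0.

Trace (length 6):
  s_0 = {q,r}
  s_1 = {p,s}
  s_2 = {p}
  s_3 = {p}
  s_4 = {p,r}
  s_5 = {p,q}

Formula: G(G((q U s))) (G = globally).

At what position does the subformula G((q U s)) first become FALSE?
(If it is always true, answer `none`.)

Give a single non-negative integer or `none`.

Answer: 0

Derivation:
s_0={q,r}: G((q U s))=False (q U s)=True q=True s=False
s_1={p,s}: G((q U s))=False (q U s)=True q=False s=True
s_2={p}: G((q U s))=False (q U s)=False q=False s=False
s_3={p}: G((q U s))=False (q U s)=False q=False s=False
s_4={p,r}: G((q U s))=False (q U s)=False q=False s=False
s_5={p,q}: G((q U s))=False (q U s)=False q=True s=False
G(G((q U s))) holds globally = False
First violation at position 0.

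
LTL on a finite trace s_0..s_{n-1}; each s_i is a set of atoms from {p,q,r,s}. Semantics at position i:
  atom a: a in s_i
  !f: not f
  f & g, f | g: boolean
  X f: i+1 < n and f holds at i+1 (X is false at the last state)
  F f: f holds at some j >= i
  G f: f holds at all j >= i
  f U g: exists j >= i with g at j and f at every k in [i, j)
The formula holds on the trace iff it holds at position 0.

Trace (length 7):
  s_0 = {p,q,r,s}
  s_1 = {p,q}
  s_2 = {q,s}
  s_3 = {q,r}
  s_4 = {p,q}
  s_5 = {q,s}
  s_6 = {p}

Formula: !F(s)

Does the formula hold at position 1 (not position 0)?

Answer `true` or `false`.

Answer: false

Derivation:
s_0={p,q,r,s}: !F(s)=False F(s)=True s=True
s_1={p,q}: !F(s)=False F(s)=True s=False
s_2={q,s}: !F(s)=False F(s)=True s=True
s_3={q,r}: !F(s)=False F(s)=True s=False
s_4={p,q}: !F(s)=False F(s)=True s=False
s_5={q,s}: !F(s)=False F(s)=True s=True
s_6={p}: !F(s)=True F(s)=False s=False
Evaluating at position 1: result = False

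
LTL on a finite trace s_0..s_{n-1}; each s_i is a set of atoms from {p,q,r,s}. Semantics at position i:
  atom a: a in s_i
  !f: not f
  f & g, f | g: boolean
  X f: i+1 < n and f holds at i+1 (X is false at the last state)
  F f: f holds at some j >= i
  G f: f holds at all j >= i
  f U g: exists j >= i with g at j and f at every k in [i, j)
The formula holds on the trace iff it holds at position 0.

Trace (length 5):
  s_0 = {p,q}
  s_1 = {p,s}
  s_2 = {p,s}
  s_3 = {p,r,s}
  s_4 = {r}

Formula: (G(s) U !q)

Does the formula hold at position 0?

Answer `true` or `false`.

s_0={p,q}: (G(s) U !q)=False G(s)=False s=False !q=False q=True
s_1={p,s}: (G(s) U !q)=True G(s)=False s=True !q=True q=False
s_2={p,s}: (G(s) U !q)=True G(s)=False s=True !q=True q=False
s_3={p,r,s}: (G(s) U !q)=True G(s)=False s=True !q=True q=False
s_4={r}: (G(s) U !q)=True G(s)=False s=False !q=True q=False

Answer: false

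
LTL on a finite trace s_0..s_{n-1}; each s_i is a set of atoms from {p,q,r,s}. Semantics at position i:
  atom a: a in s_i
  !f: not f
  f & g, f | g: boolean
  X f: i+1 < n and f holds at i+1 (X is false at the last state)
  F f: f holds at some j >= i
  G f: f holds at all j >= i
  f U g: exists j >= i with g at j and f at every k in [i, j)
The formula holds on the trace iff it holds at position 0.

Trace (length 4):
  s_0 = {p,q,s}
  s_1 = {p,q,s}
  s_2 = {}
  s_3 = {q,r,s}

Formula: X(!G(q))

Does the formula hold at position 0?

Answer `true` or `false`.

Answer: true

Derivation:
s_0={p,q,s}: X(!G(q))=True !G(q)=True G(q)=False q=True
s_1={p,q,s}: X(!G(q))=True !G(q)=True G(q)=False q=True
s_2={}: X(!G(q))=False !G(q)=True G(q)=False q=False
s_3={q,r,s}: X(!G(q))=False !G(q)=False G(q)=True q=True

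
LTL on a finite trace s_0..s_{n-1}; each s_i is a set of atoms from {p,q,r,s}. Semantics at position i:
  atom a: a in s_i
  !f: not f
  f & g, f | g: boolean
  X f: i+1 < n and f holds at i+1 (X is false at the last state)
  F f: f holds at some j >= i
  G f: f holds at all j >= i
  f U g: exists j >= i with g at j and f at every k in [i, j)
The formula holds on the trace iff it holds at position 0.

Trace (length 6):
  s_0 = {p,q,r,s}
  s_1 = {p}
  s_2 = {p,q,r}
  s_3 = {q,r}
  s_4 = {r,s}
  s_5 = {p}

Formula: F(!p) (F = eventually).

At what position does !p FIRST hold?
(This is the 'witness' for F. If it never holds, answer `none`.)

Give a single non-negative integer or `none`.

Answer: 3

Derivation:
s_0={p,q,r,s}: !p=False p=True
s_1={p}: !p=False p=True
s_2={p,q,r}: !p=False p=True
s_3={q,r}: !p=True p=False
s_4={r,s}: !p=True p=False
s_5={p}: !p=False p=True
F(!p) holds; first witness at position 3.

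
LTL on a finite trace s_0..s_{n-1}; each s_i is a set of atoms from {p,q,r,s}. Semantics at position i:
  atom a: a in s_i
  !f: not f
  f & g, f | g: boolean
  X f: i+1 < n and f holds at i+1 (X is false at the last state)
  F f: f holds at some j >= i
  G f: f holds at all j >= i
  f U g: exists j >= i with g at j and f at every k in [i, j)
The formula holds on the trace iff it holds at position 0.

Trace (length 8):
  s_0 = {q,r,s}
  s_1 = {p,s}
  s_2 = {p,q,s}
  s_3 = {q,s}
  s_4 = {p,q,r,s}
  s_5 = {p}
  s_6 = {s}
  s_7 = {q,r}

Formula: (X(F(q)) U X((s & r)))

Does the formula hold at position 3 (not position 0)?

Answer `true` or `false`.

Answer: true

Derivation:
s_0={q,r,s}: (X(F(q)) U X((s & r)))=True X(F(q))=True F(q)=True q=True X((s & r))=False (s & r)=True s=True r=True
s_1={p,s}: (X(F(q)) U X((s & r)))=True X(F(q))=True F(q)=True q=False X((s & r))=False (s & r)=False s=True r=False
s_2={p,q,s}: (X(F(q)) U X((s & r)))=True X(F(q))=True F(q)=True q=True X((s & r))=False (s & r)=False s=True r=False
s_3={q,s}: (X(F(q)) U X((s & r)))=True X(F(q))=True F(q)=True q=True X((s & r))=True (s & r)=False s=True r=False
s_4={p,q,r,s}: (X(F(q)) U X((s & r)))=False X(F(q))=True F(q)=True q=True X((s & r))=False (s & r)=True s=True r=True
s_5={p}: (X(F(q)) U X((s & r)))=False X(F(q))=True F(q)=True q=False X((s & r))=False (s & r)=False s=False r=False
s_6={s}: (X(F(q)) U X((s & r)))=False X(F(q))=True F(q)=True q=False X((s & r))=False (s & r)=False s=True r=False
s_7={q,r}: (X(F(q)) U X((s & r)))=False X(F(q))=False F(q)=True q=True X((s & r))=False (s & r)=False s=False r=True
Evaluating at position 3: result = True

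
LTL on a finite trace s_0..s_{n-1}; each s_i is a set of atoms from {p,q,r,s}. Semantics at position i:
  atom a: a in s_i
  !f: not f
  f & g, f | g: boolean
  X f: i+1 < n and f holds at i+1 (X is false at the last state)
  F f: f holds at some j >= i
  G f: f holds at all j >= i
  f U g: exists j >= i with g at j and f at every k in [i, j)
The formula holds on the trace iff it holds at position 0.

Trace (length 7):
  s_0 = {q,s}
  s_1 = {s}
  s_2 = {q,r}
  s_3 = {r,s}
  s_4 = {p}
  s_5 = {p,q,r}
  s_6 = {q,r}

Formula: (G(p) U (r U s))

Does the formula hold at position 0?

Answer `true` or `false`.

s_0={q,s}: (G(p) U (r U s))=True G(p)=False p=False (r U s)=True r=False s=True
s_1={s}: (G(p) U (r U s))=True G(p)=False p=False (r U s)=True r=False s=True
s_2={q,r}: (G(p) U (r U s))=True G(p)=False p=False (r U s)=True r=True s=False
s_3={r,s}: (G(p) U (r U s))=True G(p)=False p=False (r U s)=True r=True s=True
s_4={p}: (G(p) U (r U s))=False G(p)=False p=True (r U s)=False r=False s=False
s_5={p,q,r}: (G(p) U (r U s))=False G(p)=False p=True (r U s)=False r=True s=False
s_6={q,r}: (G(p) U (r U s))=False G(p)=False p=False (r U s)=False r=True s=False

Answer: true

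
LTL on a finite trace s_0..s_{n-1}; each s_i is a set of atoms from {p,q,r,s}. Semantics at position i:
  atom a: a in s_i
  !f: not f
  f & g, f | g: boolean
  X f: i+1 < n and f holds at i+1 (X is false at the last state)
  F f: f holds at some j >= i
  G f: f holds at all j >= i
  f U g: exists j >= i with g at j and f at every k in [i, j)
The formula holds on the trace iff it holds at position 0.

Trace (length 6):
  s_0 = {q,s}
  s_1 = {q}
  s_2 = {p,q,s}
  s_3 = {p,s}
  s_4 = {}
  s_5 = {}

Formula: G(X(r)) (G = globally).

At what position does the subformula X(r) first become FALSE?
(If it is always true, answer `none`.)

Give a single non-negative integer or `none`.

Answer: 0

Derivation:
s_0={q,s}: X(r)=False r=False
s_1={q}: X(r)=False r=False
s_2={p,q,s}: X(r)=False r=False
s_3={p,s}: X(r)=False r=False
s_4={}: X(r)=False r=False
s_5={}: X(r)=False r=False
G(X(r)) holds globally = False
First violation at position 0.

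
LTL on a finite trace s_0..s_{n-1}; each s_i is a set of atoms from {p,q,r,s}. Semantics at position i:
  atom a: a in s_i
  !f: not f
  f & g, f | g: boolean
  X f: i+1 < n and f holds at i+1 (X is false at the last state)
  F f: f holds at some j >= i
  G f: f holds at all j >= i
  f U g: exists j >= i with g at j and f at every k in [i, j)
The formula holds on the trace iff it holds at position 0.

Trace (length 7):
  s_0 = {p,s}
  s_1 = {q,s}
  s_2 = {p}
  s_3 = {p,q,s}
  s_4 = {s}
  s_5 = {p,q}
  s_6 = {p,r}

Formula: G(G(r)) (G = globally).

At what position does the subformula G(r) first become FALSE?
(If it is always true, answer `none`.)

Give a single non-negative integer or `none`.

Answer: 0

Derivation:
s_0={p,s}: G(r)=False r=False
s_1={q,s}: G(r)=False r=False
s_2={p}: G(r)=False r=False
s_3={p,q,s}: G(r)=False r=False
s_4={s}: G(r)=False r=False
s_5={p,q}: G(r)=False r=False
s_6={p,r}: G(r)=True r=True
G(G(r)) holds globally = False
First violation at position 0.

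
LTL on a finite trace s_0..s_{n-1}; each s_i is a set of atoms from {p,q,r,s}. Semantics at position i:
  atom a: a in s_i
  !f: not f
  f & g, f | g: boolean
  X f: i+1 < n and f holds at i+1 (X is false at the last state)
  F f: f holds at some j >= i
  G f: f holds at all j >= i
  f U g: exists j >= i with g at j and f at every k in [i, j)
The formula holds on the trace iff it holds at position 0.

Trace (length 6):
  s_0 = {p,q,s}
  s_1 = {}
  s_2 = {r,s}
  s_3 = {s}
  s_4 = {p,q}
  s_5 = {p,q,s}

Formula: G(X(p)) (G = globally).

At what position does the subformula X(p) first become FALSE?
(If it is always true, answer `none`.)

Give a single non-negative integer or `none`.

s_0={p,q,s}: X(p)=False p=True
s_1={}: X(p)=False p=False
s_2={r,s}: X(p)=False p=False
s_3={s}: X(p)=True p=False
s_4={p,q}: X(p)=True p=True
s_5={p,q,s}: X(p)=False p=True
G(X(p)) holds globally = False
First violation at position 0.

Answer: 0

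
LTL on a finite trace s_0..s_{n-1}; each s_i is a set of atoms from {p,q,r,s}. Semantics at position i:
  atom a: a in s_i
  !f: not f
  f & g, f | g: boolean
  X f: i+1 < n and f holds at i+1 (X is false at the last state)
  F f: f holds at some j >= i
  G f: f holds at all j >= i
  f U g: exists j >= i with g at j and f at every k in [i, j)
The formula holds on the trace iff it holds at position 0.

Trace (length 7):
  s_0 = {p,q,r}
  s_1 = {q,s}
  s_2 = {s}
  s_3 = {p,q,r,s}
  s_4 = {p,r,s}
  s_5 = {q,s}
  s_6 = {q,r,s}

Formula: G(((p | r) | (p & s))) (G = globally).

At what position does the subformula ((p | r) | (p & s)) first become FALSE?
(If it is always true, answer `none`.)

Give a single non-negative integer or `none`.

Answer: 1

Derivation:
s_0={p,q,r}: ((p | r) | (p & s))=True (p | r)=True p=True r=True (p & s)=False s=False
s_1={q,s}: ((p | r) | (p & s))=False (p | r)=False p=False r=False (p & s)=False s=True
s_2={s}: ((p | r) | (p & s))=False (p | r)=False p=False r=False (p & s)=False s=True
s_3={p,q,r,s}: ((p | r) | (p & s))=True (p | r)=True p=True r=True (p & s)=True s=True
s_4={p,r,s}: ((p | r) | (p & s))=True (p | r)=True p=True r=True (p & s)=True s=True
s_5={q,s}: ((p | r) | (p & s))=False (p | r)=False p=False r=False (p & s)=False s=True
s_6={q,r,s}: ((p | r) | (p & s))=True (p | r)=True p=False r=True (p & s)=False s=True
G(((p | r) | (p & s))) holds globally = False
First violation at position 1.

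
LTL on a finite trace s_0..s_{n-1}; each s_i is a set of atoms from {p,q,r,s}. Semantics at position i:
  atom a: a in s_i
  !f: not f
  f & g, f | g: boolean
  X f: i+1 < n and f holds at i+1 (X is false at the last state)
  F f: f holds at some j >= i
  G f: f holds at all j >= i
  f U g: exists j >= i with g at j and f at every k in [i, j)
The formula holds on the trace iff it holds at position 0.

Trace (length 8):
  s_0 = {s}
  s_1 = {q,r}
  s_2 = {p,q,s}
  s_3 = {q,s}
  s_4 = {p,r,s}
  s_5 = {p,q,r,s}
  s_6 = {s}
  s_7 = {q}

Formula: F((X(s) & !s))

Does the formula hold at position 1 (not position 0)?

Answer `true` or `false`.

Answer: true

Derivation:
s_0={s}: F((X(s) & !s))=True (X(s) & !s)=False X(s)=False s=True !s=False
s_1={q,r}: F((X(s) & !s))=True (X(s) & !s)=True X(s)=True s=False !s=True
s_2={p,q,s}: F((X(s) & !s))=False (X(s) & !s)=False X(s)=True s=True !s=False
s_3={q,s}: F((X(s) & !s))=False (X(s) & !s)=False X(s)=True s=True !s=False
s_4={p,r,s}: F((X(s) & !s))=False (X(s) & !s)=False X(s)=True s=True !s=False
s_5={p,q,r,s}: F((X(s) & !s))=False (X(s) & !s)=False X(s)=True s=True !s=False
s_6={s}: F((X(s) & !s))=False (X(s) & !s)=False X(s)=False s=True !s=False
s_7={q}: F((X(s) & !s))=False (X(s) & !s)=False X(s)=False s=False !s=True
Evaluating at position 1: result = True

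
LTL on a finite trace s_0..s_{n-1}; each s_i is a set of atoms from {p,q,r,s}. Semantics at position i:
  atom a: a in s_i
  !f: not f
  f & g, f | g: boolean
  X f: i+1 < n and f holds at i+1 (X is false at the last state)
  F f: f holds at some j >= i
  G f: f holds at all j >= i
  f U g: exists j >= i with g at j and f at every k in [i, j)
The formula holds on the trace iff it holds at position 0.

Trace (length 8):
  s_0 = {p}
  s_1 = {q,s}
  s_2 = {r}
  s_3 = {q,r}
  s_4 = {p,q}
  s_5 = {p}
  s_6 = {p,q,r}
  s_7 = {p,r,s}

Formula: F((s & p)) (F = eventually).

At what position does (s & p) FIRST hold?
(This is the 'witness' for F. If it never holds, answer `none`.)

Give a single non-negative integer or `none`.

Answer: 7

Derivation:
s_0={p}: (s & p)=False s=False p=True
s_1={q,s}: (s & p)=False s=True p=False
s_2={r}: (s & p)=False s=False p=False
s_3={q,r}: (s & p)=False s=False p=False
s_4={p,q}: (s & p)=False s=False p=True
s_5={p}: (s & p)=False s=False p=True
s_6={p,q,r}: (s & p)=False s=False p=True
s_7={p,r,s}: (s & p)=True s=True p=True
F((s & p)) holds; first witness at position 7.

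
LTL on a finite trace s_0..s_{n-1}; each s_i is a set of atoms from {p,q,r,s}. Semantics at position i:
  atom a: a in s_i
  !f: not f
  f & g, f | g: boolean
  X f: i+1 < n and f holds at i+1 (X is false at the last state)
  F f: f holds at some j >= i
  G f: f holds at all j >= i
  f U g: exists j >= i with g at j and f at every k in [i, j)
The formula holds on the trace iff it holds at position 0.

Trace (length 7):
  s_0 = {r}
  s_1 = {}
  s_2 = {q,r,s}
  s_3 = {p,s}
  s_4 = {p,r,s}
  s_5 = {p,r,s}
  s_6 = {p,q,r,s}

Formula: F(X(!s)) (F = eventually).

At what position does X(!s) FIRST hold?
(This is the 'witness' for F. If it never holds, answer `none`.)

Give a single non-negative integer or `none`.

s_0={r}: X(!s)=True !s=True s=False
s_1={}: X(!s)=False !s=True s=False
s_2={q,r,s}: X(!s)=False !s=False s=True
s_3={p,s}: X(!s)=False !s=False s=True
s_4={p,r,s}: X(!s)=False !s=False s=True
s_5={p,r,s}: X(!s)=False !s=False s=True
s_6={p,q,r,s}: X(!s)=False !s=False s=True
F(X(!s)) holds; first witness at position 0.

Answer: 0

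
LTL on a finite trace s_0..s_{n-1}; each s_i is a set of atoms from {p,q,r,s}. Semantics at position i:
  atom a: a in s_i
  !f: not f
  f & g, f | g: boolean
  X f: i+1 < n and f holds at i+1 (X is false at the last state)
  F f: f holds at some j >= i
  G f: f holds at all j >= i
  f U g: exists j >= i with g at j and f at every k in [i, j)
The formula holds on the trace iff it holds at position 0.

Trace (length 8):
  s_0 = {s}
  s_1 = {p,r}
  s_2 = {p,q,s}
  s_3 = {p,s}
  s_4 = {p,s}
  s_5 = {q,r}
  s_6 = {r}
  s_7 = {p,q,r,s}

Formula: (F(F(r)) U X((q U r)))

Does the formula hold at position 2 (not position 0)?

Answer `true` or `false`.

Answer: true

Derivation:
s_0={s}: (F(F(r)) U X((q U r)))=True F(F(r))=True F(r)=True r=False X((q U r))=True (q U r)=False q=False
s_1={p,r}: (F(F(r)) U X((q U r)))=True F(F(r))=True F(r)=True r=True X((q U r))=False (q U r)=True q=False
s_2={p,q,s}: (F(F(r)) U X((q U r)))=True F(F(r))=True F(r)=True r=False X((q U r))=False (q U r)=False q=True
s_3={p,s}: (F(F(r)) U X((q U r)))=True F(F(r))=True F(r)=True r=False X((q U r))=False (q U r)=False q=False
s_4={p,s}: (F(F(r)) U X((q U r)))=True F(F(r))=True F(r)=True r=False X((q U r))=True (q U r)=False q=False
s_5={q,r}: (F(F(r)) U X((q U r)))=True F(F(r))=True F(r)=True r=True X((q U r))=True (q U r)=True q=True
s_6={r}: (F(F(r)) U X((q U r)))=True F(F(r))=True F(r)=True r=True X((q U r))=True (q U r)=True q=False
s_7={p,q,r,s}: (F(F(r)) U X((q U r)))=False F(F(r))=True F(r)=True r=True X((q U r))=False (q U r)=True q=True
Evaluating at position 2: result = True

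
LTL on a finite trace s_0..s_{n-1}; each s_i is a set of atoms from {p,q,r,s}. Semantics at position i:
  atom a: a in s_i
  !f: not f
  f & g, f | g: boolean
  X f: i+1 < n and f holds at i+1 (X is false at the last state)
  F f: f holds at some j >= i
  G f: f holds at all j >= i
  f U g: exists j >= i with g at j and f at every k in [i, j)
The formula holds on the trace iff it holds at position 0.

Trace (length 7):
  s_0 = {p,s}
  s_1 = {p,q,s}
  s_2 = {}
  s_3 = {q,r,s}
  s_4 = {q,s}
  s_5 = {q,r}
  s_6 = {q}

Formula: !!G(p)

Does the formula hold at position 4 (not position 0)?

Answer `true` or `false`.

s_0={p,s}: !!G(p)=False !G(p)=True G(p)=False p=True
s_1={p,q,s}: !!G(p)=False !G(p)=True G(p)=False p=True
s_2={}: !!G(p)=False !G(p)=True G(p)=False p=False
s_3={q,r,s}: !!G(p)=False !G(p)=True G(p)=False p=False
s_4={q,s}: !!G(p)=False !G(p)=True G(p)=False p=False
s_5={q,r}: !!G(p)=False !G(p)=True G(p)=False p=False
s_6={q}: !!G(p)=False !G(p)=True G(p)=False p=False
Evaluating at position 4: result = False

Answer: false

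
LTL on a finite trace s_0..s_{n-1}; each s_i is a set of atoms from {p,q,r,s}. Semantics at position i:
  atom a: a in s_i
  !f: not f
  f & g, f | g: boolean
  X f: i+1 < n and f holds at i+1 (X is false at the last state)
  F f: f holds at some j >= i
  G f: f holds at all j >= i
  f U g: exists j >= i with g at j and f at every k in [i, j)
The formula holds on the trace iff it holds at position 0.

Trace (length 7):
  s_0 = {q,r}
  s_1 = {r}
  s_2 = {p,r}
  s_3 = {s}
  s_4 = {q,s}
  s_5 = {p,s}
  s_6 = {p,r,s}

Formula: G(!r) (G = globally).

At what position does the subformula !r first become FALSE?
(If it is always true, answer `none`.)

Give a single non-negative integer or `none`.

s_0={q,r}: !r=False r=True
s_1={r}: !r=False r=True
s_2={p,r}: !r=False r=True
s_3={s}: !r=True r=False
s_4={q,s}: !r=True r=False
s_5={p,s}: !r=True r=False
s_6={p,r,s}: !r=False r=True
G(!r) holds globally = False
First violation at position 0.

Answer: 0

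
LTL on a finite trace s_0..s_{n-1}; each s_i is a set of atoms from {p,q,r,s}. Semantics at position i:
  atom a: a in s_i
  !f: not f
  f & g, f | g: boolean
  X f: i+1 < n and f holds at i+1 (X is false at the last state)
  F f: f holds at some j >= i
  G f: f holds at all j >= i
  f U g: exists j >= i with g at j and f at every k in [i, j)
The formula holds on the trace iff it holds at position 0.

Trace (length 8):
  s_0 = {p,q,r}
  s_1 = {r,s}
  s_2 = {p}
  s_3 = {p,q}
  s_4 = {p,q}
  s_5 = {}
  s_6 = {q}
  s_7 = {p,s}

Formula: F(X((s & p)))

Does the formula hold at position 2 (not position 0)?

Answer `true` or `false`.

Answer: true

Derivation:
s_0={p,q,r}: F(X((s & p)))=True X((s & p))=False (s & p)=False s=False p=True
s_1={r,s}: F(X((s & p)))=True X((s & p))=False (s & p)=False s=True p=False
s_2={p}: F(X((s & p)))=True X((s & p))=False (s & p)=False s=False p=True
s_3={p,q}: F(X((s & p)))=True X((s & p))=False (s & p)=False s=False p=True
s_4={p,q}: F(X((s & p)))=True X((s & p))=False (s & p)=False s=False p=True
s_5={}: F(X((s & p)))=True X((s & p))=False (s & p)=False s=False p=False
s_6={q}: F(X((s & p)))=True X((s & p))=True (s & p)=False s=False p=False
s_7={p,s}: F(X((s & p)))=False X((s & p))=False (s & p)=True s=True p=True
Evaluating at position 2: result = True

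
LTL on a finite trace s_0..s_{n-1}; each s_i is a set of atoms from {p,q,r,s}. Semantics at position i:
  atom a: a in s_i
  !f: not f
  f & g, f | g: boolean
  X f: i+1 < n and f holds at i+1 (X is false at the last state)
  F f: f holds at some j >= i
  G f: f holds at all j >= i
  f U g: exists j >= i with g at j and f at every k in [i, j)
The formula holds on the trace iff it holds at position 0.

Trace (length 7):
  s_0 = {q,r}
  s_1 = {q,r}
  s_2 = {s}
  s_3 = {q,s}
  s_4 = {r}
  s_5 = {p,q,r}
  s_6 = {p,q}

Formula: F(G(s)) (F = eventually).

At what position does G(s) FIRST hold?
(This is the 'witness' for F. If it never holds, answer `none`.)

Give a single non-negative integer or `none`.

s_0={q,r}: G(s)=False s=False
s_1={q,r}: G(s)=False s=False
s_2={s}: G(s)=False s=True
s_3={q,s}: G(s)=False s=True
s_4={r}: G(s)=False s=False
s_5={p,q,r}: G(s)=False s=False
s_6={p,q}: G(s)=False s=False
F(G(s)) does not hold (no witness exists).

Answer: none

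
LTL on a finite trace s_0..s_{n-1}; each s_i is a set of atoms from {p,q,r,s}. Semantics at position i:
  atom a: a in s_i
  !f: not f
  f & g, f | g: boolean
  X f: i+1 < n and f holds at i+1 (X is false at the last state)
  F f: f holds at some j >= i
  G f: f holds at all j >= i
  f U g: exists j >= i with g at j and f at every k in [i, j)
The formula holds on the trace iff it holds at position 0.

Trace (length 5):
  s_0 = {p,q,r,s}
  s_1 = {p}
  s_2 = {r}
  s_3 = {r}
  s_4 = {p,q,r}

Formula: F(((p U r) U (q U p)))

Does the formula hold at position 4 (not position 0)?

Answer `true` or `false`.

Answer: true

Derivation:
s_0={p,q,r,s}: F(((p U r) U (q U p)))=True ((p U r) U (q U p))=True (p U r)=True p=True r=True (q U p)=True q=True
s_1={p}: F(((p U r) U (q U p)))=True ((p U r) U (q U p))=True (p U r)=True p=True r=False (q U p)=True q=False
s_2={r}: F(((p U r) U (q U p)))=True ((p U r) U (q U p))=True (p U r)=True p=False r=True (q U p)=False q=False
s_3={r}: F(((p U r) U (q U p)))=True ((p U r) U (q U p))=True (p U r)=True p=False r=True (q U p)=False q=False
s_4={p,q,r}: F(((p U r) U (q U p)))=True ((p U r) U (q U p))=True (p U r)=True p=True r=True (q U p)=True q=True
Evaluating at position 4: result = True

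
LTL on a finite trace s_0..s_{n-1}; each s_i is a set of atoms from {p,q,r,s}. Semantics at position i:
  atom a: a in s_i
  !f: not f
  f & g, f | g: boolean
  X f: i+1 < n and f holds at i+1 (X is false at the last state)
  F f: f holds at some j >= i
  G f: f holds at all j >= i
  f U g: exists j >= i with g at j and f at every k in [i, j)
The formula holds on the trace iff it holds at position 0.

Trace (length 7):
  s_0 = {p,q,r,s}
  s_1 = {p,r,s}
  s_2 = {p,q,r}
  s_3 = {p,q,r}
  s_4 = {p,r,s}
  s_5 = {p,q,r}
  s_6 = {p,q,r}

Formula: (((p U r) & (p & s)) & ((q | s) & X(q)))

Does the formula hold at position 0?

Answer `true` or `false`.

s_0={p,q,r,s}: (((p U r) & (p & s)) & ((q | s) & X(q)))=False ((p U r) & (p & s))=True (p U r)=True p=True r=True (p & s)=True s=True ((q | s) & X(q))=False (q | s)=True q=True X(q)=False
s_1={p,r,s}: (((p U r) & (p & s)) & ((q | s) & X(q)))=True ((p U r) & (p & s))=True (p U r)=True p=True r=True (p & s)=True s=True ((q | s) & X(q))=True (q | s)=True q=False X(q)=True
s_2={p,q,r}: (((p U r) & (p & s)) & ((q | s) & X(q)))=False ((p U r) & (p & s))=False (p U r)=True p=True r=True (p & s)=False s=False ((q | s) & X(q))=True (q | s)=True q=True X(q)=True
s_3={p,q,r}: (((p U r) & (p & s)) & ((q | s) & X(q)))=False ((p U r) & (p & s))=False (p U r)=True p=True r=True (p & s)=False s=False ((q | s) & X(q))=False (q | s)=True q=True X(q)=False
s_4={p,r,s}: (((p U r) & (p & s)) & ((q | s) & X(q)))=True ((p U r) & (p & s))=True (p U r)=True p=True r=True (p & s)=True s=True ((q | s) & X(q))=True (q | s)=True q=False X(q)=True
s_5={p,q,r}: (((p U r) & (p & s)) & ((q | s) & X(q)))=False ((p U r) & (p & s))=False (p U r)=True p=True r=True (p & s)=False s=False ((q | s) & X(q))=True (q | s)=True q=True X(q)=True
s_6={p,q,r}: (((p U r) & (p & s)) & ((q | s) & X(q)))=False ((p U r) & (p & s))=False (p U r)=True p=True r=True (p & s)=False s=False ((q | s) & X(q))=False (q | s)=True q=True X(q)=False

Answer: false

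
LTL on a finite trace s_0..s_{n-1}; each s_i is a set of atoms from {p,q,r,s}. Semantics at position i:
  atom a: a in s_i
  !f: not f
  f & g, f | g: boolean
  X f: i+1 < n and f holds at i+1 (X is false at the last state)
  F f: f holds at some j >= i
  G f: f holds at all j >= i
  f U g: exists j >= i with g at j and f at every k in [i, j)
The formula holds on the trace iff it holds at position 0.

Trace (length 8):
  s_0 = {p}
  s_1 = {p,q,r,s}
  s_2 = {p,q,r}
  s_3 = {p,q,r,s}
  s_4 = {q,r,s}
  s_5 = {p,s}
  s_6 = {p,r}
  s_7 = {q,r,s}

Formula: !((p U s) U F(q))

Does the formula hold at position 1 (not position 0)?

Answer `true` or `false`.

s_0={p}: !((p U s) U F(q))=False ((p U s) U F(q))=True (p U s)=True p=True s=False F(q)=True q=False
s_1={p,q,r,s}: !((p U s) U F(q))=False ((p U s) U F(q))=True (p U s)=True p=True s=True F(q)=True q=True
s_2={p,q,r}: !((p U s) U F(q))=False ((p U s) U F(q))=True (p U s)=True p=True s=False F(q)=True q=True
s_3={p,q,r,s}: !((p U s) U F(q))=False ((p U s) U F(q))=True (p U s)=True p=True s=True F(q)=True q=True
s_4={q,r,s}: !((p U s) U F(q))=False ((p U s) U F(q))=True (p U s)=True p=False s=True F(q)=True q=True
s_5={p,s}: !((p U s) U F(q))=False ((p U s) U F(q))=True (p U s)=True p=True s=True F(q)=True q=False
s_6={p,r}: !((p U s) U F(q))=False ((p U s) U F(q))=True (p U s)=True p=True s=False F(q)=True q=False
s_7={q,r,s}: !((p U s) U F(q))=False ((p U s) U F(q))=True (p U s)=True p=False s=True F(q)=True q=True
Evaluating at position 1: result = False

Answer: false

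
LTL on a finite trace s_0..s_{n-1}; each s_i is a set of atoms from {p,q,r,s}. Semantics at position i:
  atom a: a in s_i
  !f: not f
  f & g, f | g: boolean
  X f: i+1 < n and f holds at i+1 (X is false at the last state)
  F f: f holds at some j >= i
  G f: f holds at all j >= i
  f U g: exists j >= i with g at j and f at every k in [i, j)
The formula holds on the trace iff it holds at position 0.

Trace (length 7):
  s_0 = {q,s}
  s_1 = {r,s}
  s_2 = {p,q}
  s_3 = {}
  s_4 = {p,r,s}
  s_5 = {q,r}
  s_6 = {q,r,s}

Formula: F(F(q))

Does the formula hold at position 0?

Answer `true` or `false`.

s_0={q,s}: F(F(q))=True F(q)=True q=True
s_1={r,s}: F(F(q))=True F(q)=True q=False
s_2={p,q}: F(F(q))=True F(q)=True q=True
s_3={}: F(F(q))=True F(q)=True q=False
s_4={p,r,s}: F(F(q))=True F(q)=True q=False
s_5={q,r}: F(F(q))=True F(q)=True q=True
s_6={q,r,s}: F(F(q))=True F(q)=True q=True

Answer: true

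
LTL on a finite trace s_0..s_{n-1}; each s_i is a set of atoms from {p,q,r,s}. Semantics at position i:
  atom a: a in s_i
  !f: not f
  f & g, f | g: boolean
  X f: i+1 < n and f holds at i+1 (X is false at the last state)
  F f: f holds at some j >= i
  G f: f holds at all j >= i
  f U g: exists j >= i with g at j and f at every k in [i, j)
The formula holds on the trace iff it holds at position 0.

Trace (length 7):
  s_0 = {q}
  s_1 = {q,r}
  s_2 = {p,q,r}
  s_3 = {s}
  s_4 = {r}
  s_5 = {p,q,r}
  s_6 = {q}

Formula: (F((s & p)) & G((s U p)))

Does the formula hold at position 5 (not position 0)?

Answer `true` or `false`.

s_0={q}: (F((s & p)) & G((s U p)))=False F((s & p))=False (s & p)=False s=False p=False G((s U p))=False (s U p)=False
s_1={q,r}: (F((s & p)) & G((s U p)))=False F((s & p))=False (s & p)=False s=False p=False G((s U p))=False (s U p)=False
s_2={p,q,r}: (F((s & p)) & G((s U p)))=False F((s & p))=False (s & p)=False s=False p=True G((s U p))=False (s U p)=True
s_3={s}: (F((s & p)) & G((s U p)))=False F((s & p))=False (s & p)=False s=True p=False G((s U p))=False (s U p)=False
s_4={r}: (F((s & p)) & G((s U p)))=False F((s & p))=False (s & p)=False s=False p=False G((s U p))=False (s U p)=False
s_5={p,q,r}: (F((s & p)) & G((s U p)))=False F((s & p))=False (s & p)=False s=False p=True G((s U p))=False (s U p)=True
s_6={q}: (F((s & p)) & G((s U p)))=False F((s & p))=False (s & p)=False s=False p=False G((s U p))=False (s U p)=False
Evaluating at position 5: result = False

Answer: false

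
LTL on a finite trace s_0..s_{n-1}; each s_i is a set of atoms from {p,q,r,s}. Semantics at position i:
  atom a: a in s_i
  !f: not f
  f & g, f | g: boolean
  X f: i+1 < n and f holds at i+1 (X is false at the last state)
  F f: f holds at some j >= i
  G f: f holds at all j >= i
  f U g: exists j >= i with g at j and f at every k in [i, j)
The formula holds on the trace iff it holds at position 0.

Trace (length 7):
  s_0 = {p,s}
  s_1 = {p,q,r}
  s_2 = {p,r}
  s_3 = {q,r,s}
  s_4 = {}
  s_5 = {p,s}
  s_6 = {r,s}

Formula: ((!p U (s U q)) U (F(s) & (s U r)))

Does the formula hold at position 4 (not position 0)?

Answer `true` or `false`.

Answer: false

Derivation:
s_0={p,s}: ((!p U (s U q)) U (F(s) & (s U r)))=True (!p U (s U q))=True !p=False p=True (s U q)=True s=True q=False (F(s) & (s U r))=True F(s)=True (s U r)=True r=False
s_1={p,q,r}: ((!p U (s U q)) U (F(s) & (s U r)))=True (!p U (s U q))=True !p=False p=True (s U q)=True s=False q=True (F(s) & (s U r))=True F(s)=True (s U r)=True r=True
s_2={p,r}: ((!p U (s U q)) U (F(s) & (s U r)))=True (!p U (s U q))=False !p=False p=True (s U q)=False s=False q=False (F(s) & (s U r))=True F(s)=True (s U r)=True r=True
s_3={q,r,s}: ((!p U (s U q)) U (F(s) & (s U r)))=True (!p U (s U q))=True !p=True p=False (s U q)=True s=True q=True (F(s) & (s U r))=True F(s)=True (s U r)=True r=True
s_4={}: ((!p U (s U q)) U (F(s) & (s U r)))=False (!p U (s U q))=False !p=True p=False (s U q)=False s=False q=False (F(s) & (s U r))=False F(s)=True (s U r)=False r=False
s_5={p,s}: ((!p U (s U q)) U (F(s) & (s U r)))=True (!p U (s U q))=False !p=False p=True (s U q)=False s=True q=False (F(s) & (s U r))=True F(s)=True (s U r)=True r=False
s_6={r,s}: ((!p U (s U q)) U (F(s) & (s U r)))=True (!p U (s U q))=False !p=True p=False (s U q)=False s=True q=False (F(s) & (s U r))=True F(s)=True (s U r)=True r=True
Evaluating at position 4: result = False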